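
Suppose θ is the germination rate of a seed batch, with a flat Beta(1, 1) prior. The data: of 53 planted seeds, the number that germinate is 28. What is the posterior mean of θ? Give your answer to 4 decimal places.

The binomial likelihood is conjugate to the Beta prior: with 28 successes and 25 failures, the posterior is Beta(1+28, 1+25) = Beta(29, 26).
Posterior mean = α/(α+β) = 29/55 = 0.5273.

Posterior mean ≈ 0.5273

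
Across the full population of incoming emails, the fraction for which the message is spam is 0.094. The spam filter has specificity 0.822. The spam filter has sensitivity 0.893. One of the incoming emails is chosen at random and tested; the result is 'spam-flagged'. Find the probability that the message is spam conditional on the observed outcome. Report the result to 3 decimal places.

P(H | E) ≈ 0.342

Let H be the event that the message is spam. P(H) = 0.094, so P(¬H) = 0.906. With E the 'spam-flagged' result, P(E|H) = 0.893 and P(E|¬H) = 0.178.
P(E) = 0.893·0.094 + 0.178·0.906 = 0.083942 + 0.16127 = 0.24521.
By Bayes' theorem, P(H|E) = 0.083942 / 0.24521 = 0.342.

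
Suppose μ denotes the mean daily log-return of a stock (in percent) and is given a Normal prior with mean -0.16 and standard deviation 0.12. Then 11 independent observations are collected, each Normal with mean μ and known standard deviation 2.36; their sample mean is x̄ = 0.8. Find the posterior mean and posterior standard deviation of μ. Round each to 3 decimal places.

With known σ, the Normal prior is conjugate. Weight on the data is w = (n/σ²)/(n/σ² + 1/τ₀²) = 1.97501/(1.97501+69.4444) = 0.027654.
Posterior mean = w·x̄ + (1−w)·μ₀ = 0.027654·0.8 + 0.97235·-0.16 = -0.133. Posterior variance = 1/(1.97501+69.4444) = 0.0140018, so SD = 0.118.

Posterior mean ≈ -0.133; posterior SD ≈ 0.118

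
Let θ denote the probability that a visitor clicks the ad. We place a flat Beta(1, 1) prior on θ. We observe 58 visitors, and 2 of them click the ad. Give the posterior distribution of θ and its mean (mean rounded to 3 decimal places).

The binomial likelihood is conjugate to the Beta prior: with 2 successes and 56 failures, the posterior is Beta(1+2, 1+56) = Beta(3, 57).
Posterior mean = α/(α+β) = 3/60 = 0.050.

Posterior: Beta(3, 57); mean ≈ 0.050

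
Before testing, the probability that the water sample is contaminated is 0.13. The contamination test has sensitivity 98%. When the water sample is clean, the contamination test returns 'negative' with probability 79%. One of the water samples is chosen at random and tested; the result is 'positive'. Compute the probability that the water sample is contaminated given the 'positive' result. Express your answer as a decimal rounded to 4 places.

Let H be the event that the water sample is contaminated. P(H) = 0.13, so P(¬H) = 0.87. With E the 'positive' result, P(E|H) = 0.98 and P(E|¬H) = 0.21.
P(E) = 0.98·0.13 + 0.21·0.87 = 0.12740 + 0.18270 = 0.31010.
By Bayes' theorem, P(H|E) = 0.12740 / 0.31010 = 0.4108.

P(H | E) ≈ 0.4108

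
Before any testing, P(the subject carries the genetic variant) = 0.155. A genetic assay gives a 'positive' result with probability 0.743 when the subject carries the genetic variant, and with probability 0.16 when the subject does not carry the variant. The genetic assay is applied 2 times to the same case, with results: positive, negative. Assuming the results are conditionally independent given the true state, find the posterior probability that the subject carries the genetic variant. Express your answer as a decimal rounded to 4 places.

Posterior P(H) ≈ 0.2067

Let H be the event that the subject carries the genetic variant; start with P(H) = 0.155. P('positive'|H) = 0.743, P('positive'|¬H) = 0.16.
Update on result 1 ('positive'): P(H) ← 0.743·0.1550 / (0.743·0.1550 + 0.16·0.8450) = 0.11517/0.25037 = 0.4600.
Update on result 2 ('negative'): P(H) ← 0.257·0.4600 / (0.257·0.4600 + 0.84·0.5400) = 0.11822/0.57183 = 0.2067.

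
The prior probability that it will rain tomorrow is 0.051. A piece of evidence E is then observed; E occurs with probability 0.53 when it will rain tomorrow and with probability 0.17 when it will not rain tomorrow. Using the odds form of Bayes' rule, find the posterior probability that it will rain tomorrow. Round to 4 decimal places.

Posterior probability ≈ 0.1435

Prior odds = 0.051/(1−0.051) = 0.053741.
Likelihood ratio for E = 0.53/0.17 = 3.1176.
Posterior odds = prior odds × LR = 0.16754.
Posterior probability = odds/(1+odds) = 0.16754/1.1675 = 0.1435.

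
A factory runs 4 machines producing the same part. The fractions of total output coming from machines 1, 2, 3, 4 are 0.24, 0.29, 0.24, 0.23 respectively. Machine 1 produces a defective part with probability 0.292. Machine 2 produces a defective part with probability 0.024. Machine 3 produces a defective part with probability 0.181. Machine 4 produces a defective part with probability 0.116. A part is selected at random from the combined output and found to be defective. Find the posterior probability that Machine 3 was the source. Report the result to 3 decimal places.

Posterior probability ≈ 0.295

P(defective|M1) = 0.292; P(defective|M2) = 0.024; P(defective|M3) = 0.181; P(defective|M4) = 0.116.
Prior × likelihood for each source: 0.24·0.292=0.07008, 0.29·0.024=0.006960, 0.24·0.181=0.04344, 0.23·0.116=0.02668. Summing gives P(defective) = 0.14716.
P(Machine 3 | defective) = 0.04344 / 0.14716 = 0.295.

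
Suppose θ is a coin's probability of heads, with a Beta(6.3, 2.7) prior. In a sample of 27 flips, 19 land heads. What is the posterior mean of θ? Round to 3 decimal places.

The binomial likelihood is conjugate to the Beta prior: with 19 successes and 8 failures, the posterior is Beta(6.3+19, 2.7+8) = Beta(25.3, 10.7).
E[θ | data] = 25.3/(25.3+10.7) = 0.703.

Posterior mean ≈ 0.703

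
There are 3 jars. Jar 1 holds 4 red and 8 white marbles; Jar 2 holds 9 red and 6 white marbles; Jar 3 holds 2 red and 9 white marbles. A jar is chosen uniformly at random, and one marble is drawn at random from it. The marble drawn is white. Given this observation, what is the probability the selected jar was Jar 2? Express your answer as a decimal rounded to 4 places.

Posterior probability ≈ 0.2122

P(white|Jar 1) = 0.6667; P(white|Jar 2) = 0.4; P(white|Jar 3) = 0.8182.
Prior × likelihood for each source: 0.333333·0.6667=0.2222, 0.333333·0.4=0.1333, 0.333333·0.8182=0.2727. Summing gives P(white) = 0.62828.
P(Jar 2 | white) = 0.1333 / 0.62828 = 0.2122.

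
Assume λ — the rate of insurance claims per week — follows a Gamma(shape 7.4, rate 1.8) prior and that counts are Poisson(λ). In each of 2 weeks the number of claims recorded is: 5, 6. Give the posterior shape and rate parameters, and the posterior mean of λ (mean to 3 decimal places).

Posterior: Gamma(shape=18.4, rate=3.8); mean ≈ 4.842

Total count ∑xᵢ = 11 over n = 2 weeks.
Gamma is conjugate to the Poisson likelihood: posterior is Gamma(shape = 7.4+11 = 18.4, rate = 1.8+2 = 3.8).
E[λ | data] = 18.4/3.8 = 4.842.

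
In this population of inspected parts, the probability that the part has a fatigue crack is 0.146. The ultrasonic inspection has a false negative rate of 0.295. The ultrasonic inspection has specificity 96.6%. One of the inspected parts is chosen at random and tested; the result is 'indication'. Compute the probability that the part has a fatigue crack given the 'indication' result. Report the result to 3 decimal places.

P(H | E) ≈ 0.780

Let H be the event that the part has a fatigue crack. P(H) = 0.146, so P(¬H) = 0.854. With E the 'indication' result, P(E|H) = 0.705 and P(E|¬H) = 0.034.
P(E) = 0.705·0.146 + 0.034·0.854 = 0.10293 + 0.029036 = 0.13197.
By Bayes' theorem, P(H|E) = 0.10293 / 0.13197 = 0.780.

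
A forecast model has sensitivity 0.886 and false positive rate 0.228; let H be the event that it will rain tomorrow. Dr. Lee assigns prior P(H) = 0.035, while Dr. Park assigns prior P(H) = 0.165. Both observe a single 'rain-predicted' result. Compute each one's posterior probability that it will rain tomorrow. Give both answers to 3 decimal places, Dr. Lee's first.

Dr. Lee: 0.124; Dr. Park: 0.434

The likelihood ratio for a 'rain-predicted' result is 0.886/0.228 = 3.8860.
Dr. Lee: prior odds 0.035/0.965 = 0.036269; posterior odds 0.14094; posterior probability 0.124.
Dr. Park: prior odds 0.165/0.835 = 0.19760; posterior odds 0.76789; posterior probability 0.434.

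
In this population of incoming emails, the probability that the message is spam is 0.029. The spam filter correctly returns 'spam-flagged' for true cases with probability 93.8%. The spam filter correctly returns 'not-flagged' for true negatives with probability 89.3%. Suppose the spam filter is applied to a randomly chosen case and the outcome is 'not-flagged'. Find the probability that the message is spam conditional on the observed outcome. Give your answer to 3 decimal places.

Let H be the event that the message is spam. P(H) = 0.029, so P(¬H) = 0.971. With E the 'not-flagged' result, P(E|H) = 0.062 and P(E|¬H) = 0.893.
P(E) = 0.062·0.029 + 0.893·0.971 = 0.0017980 + 0.86710 = 0.86890.
By Bayes' theorem, P(H|E) = 0.0017980 / 0.86890 = 0.002.

P(H | E) ≈ 0.002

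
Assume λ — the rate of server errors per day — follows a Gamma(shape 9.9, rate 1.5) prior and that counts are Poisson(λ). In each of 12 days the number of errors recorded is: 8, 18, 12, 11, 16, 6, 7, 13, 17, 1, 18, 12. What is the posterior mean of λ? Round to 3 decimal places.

The Poisson likelihood adds the total count to the shape and the number of exposure periods to the rate. Here ∑xᵢ = 139 and n = 12, so shape 9.9→148.9 and rate 1.5→13.5.
Posterior mean = shape/rate = 148.9/13.5 = 11.030.

Posterior mean ≈ 11.030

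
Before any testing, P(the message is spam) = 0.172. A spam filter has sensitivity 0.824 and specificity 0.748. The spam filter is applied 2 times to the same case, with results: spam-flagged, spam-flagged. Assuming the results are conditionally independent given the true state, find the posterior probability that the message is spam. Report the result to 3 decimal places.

Posterior P(H) ≈ 0.690

Let H be the event that the message is spam; start with P(H) = 0.172. P('spam-flagged'|H) = 0.824, P('spam-flagged'|¬H) = 0.252.
Update on result 1 ('spam-flagged'): P(H) ← 0.824·0.1720 / (0.824·0.1720 + 0.252·0.8280) = 0.14173/0.35038 = 0.4045.
Update on result 2 ('spam-flagged'): P(H) ← 0.824·0.4045 / (0.824·0.4045 + 0.252·0.5955) = 0.33330/0.48337 = 0.6895.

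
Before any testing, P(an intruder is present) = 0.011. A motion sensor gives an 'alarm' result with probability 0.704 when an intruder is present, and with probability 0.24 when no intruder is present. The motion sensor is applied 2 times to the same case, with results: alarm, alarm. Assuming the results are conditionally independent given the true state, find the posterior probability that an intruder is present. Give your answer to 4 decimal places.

Posterior P(H) ≈ 0.0873

Let H be the event that an intruder is present; start with P(H) = 0.011. P('alarm'|H) = 0.704, P('alarm'|¬H) = 0.24.
Update on result 1 ('alarm'): P(H) ← 0.704·0.0110 / (0.704·0.0110 + 0.24·0.9890) = 0.0077440/0.24510 = 0.0316.
Update on result 2 ('alarm'): P(H) ← 0.704·0.0316 / (0.704·0.0316 + 0.24·0.9684) = 0.022243/0.25466 = 0.0873.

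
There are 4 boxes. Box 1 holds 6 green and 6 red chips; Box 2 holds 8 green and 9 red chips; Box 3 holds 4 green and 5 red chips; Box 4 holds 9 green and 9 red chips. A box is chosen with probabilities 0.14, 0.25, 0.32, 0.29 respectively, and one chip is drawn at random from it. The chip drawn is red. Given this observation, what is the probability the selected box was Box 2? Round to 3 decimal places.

Tabulate prior·likelihood by source: [1] prior 0.14, lik 0.5, product 0.07000; [2] prior 0.25, lik 0.5294, product 0.1324; [3] prior 0.32, lik 0.5556, product 0.1778; [4] prior 0.29, lik 0.5, product 0.1450.
Normalizing constant = 0.52513; the posterior for Box 2 is its product over the sum, 0.1324/0.52513 = 0.252.

Posterior probability ≈ 0.252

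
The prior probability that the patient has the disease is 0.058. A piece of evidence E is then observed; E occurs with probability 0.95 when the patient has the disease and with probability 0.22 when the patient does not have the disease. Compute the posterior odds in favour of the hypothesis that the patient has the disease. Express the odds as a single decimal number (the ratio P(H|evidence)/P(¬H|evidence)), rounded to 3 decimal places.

Posterior odds ≈ 0.266

Prior odds = 0.058/(1−0.058) = 0.061571. In log-odds, ln(0.061571) = -2.7876.
Add log likelihood ratio: ln(4.3182) = 1.4628.
Posterior log-odds = -1.3247, so posterior odds = exp(-1.3247) = 0.26588.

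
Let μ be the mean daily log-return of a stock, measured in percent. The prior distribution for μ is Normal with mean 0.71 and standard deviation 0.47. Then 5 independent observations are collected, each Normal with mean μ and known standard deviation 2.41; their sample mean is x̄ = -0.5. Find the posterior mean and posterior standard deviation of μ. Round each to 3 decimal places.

Posterior mean ≈ 0.517; posterior SD ≈ 0.431

Prior precision 1/τ₀² = 1/0.47² = 4.52694; data precision n/σ² = 5/2.41² = 0.860867.
Posterior precision = 4.52694 + 0.860867 = 5.38780, giving posterior SD = 1/√5.38780 = 0.431.
Posterior mean = (4.52694·0.71 + 0.860867·-0.5) / 5.38780 = 0.517.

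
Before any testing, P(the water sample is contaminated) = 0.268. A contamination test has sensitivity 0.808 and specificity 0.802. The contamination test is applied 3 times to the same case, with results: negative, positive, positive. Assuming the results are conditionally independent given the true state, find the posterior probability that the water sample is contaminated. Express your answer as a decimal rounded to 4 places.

Posterior P(H) ≈ 0.5934

With H the event that the water sample is contaminated, the joint likelihood of the observed sequence is P(data|H) = 0.192·0.808·0.808 = 0.12535 and P(data|¬H) = 0.802·0.198·0.198 = 0.031442.
Bayes: P(H|data) = 0.268·0.12535 / (0.268·0.12535 + 0.732·0.031442) = 0.033594/0.056609 = 0.5934.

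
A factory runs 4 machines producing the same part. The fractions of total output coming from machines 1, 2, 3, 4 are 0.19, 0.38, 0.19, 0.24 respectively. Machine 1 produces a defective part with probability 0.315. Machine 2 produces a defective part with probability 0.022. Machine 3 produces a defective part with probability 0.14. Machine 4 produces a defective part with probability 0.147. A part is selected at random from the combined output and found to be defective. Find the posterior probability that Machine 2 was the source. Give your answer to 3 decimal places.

Posterior probability ≈ 0.064

Tabulate prior·likelihood by source: [1] prior 0.19, lik 0.315, product 0.05985; [2] prior 0.38, lik 0.022, product 0.008360; [3] prior 0.19, lik 0.14, product 0.02660; [4] prior 0.24, lik 0.147, product 0.03528.
Normalizing constant = 0.13009; the posterior for Machine 2 is its product over the sum, 0.008360/0.13009 = 0.064.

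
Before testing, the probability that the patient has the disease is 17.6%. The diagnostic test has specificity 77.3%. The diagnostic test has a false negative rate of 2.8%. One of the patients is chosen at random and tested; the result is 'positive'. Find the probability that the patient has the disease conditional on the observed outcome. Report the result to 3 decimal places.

Write H for 'the patient has the disease'. Prior odds H:¬H = 0.176/0.824 = 0.21359. For the 'positive' outcome, the likelihood ratio is 0.972/0.227 = 4.2819.
Posterior odds = 0.21359 × 4.2819 = 0.91459, so P(H|E) = 0.91459/(1+0.91459) = 0.478.

P(H | E) ≈ 0.478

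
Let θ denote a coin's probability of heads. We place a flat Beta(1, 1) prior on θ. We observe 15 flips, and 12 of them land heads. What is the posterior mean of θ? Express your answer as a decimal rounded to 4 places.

The binomial likelihood is conjugate to the Beta prior: with 12 successes and 3 failures, the posterior is Beta(1+12, 1+3) = Beta(13, 4).
E[θ | data] = 13/(13+4) = 0.7647.

Posterior mean ≈ 0.7647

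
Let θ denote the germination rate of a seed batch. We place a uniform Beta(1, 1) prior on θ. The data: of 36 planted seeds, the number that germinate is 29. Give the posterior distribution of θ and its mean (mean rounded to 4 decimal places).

Posterior: Beta(30, 8); mean ≈ 0.7895

The binomial likelihood is conjugate to the Beta prior: with 29 successes and 7 failures, the posterior is Beta(1+29, 1+7) = Beta(30, 8).
E[θ | data] = 30/(30+8) = 0.7895.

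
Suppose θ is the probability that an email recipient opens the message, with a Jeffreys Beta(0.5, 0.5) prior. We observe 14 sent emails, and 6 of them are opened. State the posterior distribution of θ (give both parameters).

Observing 6 successes and 8 failures updates Beta(0.5, 0.5) by adding the success and failure counts to the two shape parameters: α = 0.5+6 = 6.5, β = 0.5+8 = 8.5.

Posterior: Beta(6.5, 8.5)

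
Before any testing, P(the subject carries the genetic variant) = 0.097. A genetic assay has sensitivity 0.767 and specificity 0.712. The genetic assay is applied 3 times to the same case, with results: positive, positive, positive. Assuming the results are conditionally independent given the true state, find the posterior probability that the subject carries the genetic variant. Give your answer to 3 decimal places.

Posterior P(H) ≈ 0.670

With H the event that the subject carries the genetic variant, the joint likelihood of the observed sequence is P(data|H) = 0.767·0.767·0.767 = 0.45122 and P(data|¬H) = 0.288·0.288·0.288 = 0.023888.
Bayes: P(H|data) = 0.097·0.45122 / (0.097·0.45122 + 0.903·0.023888) = 0.043768/0.065339 = 0.6699.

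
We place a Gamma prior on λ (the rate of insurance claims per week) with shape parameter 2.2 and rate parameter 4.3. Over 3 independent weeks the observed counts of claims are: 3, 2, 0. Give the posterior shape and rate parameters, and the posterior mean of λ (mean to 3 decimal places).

Total count ∑xᵢ = 5 over n = 3 weeks.
Gamma is conjugate to the Poisson likelihood: posterior is Gamma(shape = 2.2+5 = 7.2, rate = 4.3+3 = 7.3).
Posterior mean = shape/rate = 7.2/7.3 = 0.986.

Posterior: Gamma(shape=7.2, rate=7.3); mean ≈ 0.986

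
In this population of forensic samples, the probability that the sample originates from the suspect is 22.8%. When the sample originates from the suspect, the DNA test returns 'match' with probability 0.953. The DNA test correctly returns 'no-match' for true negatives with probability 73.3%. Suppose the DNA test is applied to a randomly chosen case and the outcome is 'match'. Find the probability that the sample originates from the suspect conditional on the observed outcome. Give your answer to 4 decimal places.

Let H be the event that the sample originates from the suspect. P(H) = 0.228, so P(¬H) = 0.772. With E the 'match' result, P(E|H) = 0.953 and P(E|¬H) = 0.267.
P(E) = 0.953·0.228 + 0.267·0.772 = 0.21728 + 0.20612 = 0.42341.
By Bayes' theorem, P(H|E) = 0.21728 / 0.42341 = 0.5132.

P(H | E) ≈ 0.5132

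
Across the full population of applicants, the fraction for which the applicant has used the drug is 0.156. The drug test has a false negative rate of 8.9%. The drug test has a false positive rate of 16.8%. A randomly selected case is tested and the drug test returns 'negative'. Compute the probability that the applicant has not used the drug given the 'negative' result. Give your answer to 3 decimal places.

Write H for 'the applicant has used the drug'. Prior odds H:¬H = 0.156/0.844 = 0.18483. For the 'negative' outcome, the likelihood ratio is 0.089/0.832 = 0.10697.
Posterior odds = 0.18483 × 0.10697 = 0.019772, so P(H|E) = 0.019772/(1+0.019772) = 0.019. Then P(¬H|E) = 1 − 0.019 = 0.981.

P(¬H | E) ≈ 0.981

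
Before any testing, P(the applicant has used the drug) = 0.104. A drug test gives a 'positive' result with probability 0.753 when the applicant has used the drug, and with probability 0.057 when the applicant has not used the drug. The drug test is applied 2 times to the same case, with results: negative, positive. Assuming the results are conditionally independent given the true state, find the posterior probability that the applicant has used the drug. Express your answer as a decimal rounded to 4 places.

Let H be the event that the applicant has used the drug; start with P(H) = 0.104. P('positive'|H) = 0.753, P('positive'|¬H) = 0.057.
Update on result 1 ('negative'): P(H) ← 0.247·0.1040 / (0.247·0.1040 + 0.943·0.8960) = 0.025688/0.87062 = 0.0295.
Update on result 2 ('positive'): P(H) ← 0.753·0.0295 / (0.753·0.0295 + 0.057·0.9705) = 0.022218/0.077536 = 0.2865.

Posterior P(H) ≈ 0.2865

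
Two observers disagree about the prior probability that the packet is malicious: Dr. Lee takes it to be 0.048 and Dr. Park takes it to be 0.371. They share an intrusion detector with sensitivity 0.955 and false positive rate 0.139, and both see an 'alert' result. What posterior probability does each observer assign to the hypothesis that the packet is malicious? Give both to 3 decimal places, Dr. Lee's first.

P('+'|H) = 0.955, P('+'|¬H) = 0.139.
Dr. Lee: numerator 0.955·0.048 = 0.045840; evidence = 0.045840+0.139·0.952 = 0.17817; posterior = 0.257.
Dr. Park: numerator 0.955·0.371 = 0.35430; evidence = 0.35430+0.139·0.629 = 0.44174; posterior = 0.802.

Dr. Lee: 0.257; Dr. Park: 0.802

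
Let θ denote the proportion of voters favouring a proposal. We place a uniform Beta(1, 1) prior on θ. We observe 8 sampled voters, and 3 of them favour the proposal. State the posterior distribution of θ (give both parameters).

Posterior: Beta(4, 6)

Observing 3 successes and 5 failures updates Beta(1, 1) by adding the success and failure counts to the two shape parameters: α = 1+3 = 4, β = 1+5 = 6.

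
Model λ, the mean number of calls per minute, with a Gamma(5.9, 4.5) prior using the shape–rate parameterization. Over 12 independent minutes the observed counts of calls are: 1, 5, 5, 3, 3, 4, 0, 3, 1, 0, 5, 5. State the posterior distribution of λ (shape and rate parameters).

The Poisson likelihood adds the total count to the shape and the number of exposure periods to the rate. Here ∑xᵢ = 35 and n = 12, so shape 5.9→40.9 and rate 4.5→16.5.

Posterior: Gamma(shape=40.9, rate=16.5)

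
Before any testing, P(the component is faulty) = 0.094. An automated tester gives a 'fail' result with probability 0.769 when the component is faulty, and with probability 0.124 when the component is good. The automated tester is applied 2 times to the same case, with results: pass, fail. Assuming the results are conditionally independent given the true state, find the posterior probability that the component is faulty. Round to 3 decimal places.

Let H be the event that the component is faulty; start with P(H) = 0.094. P('fail'|H) = 0.769, P('fail'|¬H) = 0.124.
Update on result 1 ('pass'): P(H) ← 0.231·0.0940 / (0.231·0.0940 + 0.876·0.9060) = 0.021714/0.81537 = 0.0266.
Update on result 2 ('fail'): P(H) ← 0.769·0.0266 / (0.769·0.0266 + 0.124·0.9734) = 0.020479/0.14118 = 0.1451.

Posterior P(H) ≈ 0.145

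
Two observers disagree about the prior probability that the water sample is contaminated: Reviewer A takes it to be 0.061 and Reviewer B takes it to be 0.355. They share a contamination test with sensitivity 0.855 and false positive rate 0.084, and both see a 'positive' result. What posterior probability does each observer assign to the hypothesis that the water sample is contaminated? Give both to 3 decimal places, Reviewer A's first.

P('+'|H) = 0.855, P('+'|¬H) = 0.084.
Reviewer A: numerator 0.855·0.061 = 0.052155; evidence = 0.052155+0.084·0.939 = 0.13103; posterior = 0.398.
Reviewer B: numerator 0.855·0.355 = 0.30352; evidence = 0.30352+0.084·0.645 = 0.35770; posterior = 0.849.

Reviewer A: 0.398; Reviewer B: 0.849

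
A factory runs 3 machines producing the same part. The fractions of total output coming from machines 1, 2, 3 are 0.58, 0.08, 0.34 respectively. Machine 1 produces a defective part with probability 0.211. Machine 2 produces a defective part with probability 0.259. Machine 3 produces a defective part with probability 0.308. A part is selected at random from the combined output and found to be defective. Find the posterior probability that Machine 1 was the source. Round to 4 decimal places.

P(defective|M1) = 0.211; P(defective|M2) = 0.259; P(defective|M3) = 0.308.
Prior × likelihood for each source: 0.58·0.211=0.1224, 0.08·0.259=0.02072, 0.34·0.308=0.1047. Summing gives P(defective) = 0.24782.
P(Machine 1 | defective) = 0.1224 / 0.24782 = 0.4938.

Posterior probability ≈ 0.4938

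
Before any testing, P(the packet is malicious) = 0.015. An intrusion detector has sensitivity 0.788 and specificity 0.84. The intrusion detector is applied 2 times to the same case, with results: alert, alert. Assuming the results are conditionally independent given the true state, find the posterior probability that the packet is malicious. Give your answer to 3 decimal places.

Let H be the event that the packet is malicious; start with P(H) = 0.015. P('alert'|H) = 0.788, P('alert'|¬H) = 0.16.
Update on result 1 ('alert'): P(H) ← 0.788·0.0150 / (0.788·0.0150 + 0.16·0.9850) = 0.011820/0.16942 = 0.0698.
Update on result 2 ('alert'): P(H) ← 0.788·0.0698 / (0.788·0.0698 + 0.16·0.9302) = 0.054977/0.20381 = 0.2697.

Posterior P(H) ≈ 0.270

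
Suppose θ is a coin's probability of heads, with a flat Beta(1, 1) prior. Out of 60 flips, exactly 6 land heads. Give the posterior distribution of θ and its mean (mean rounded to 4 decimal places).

Posterior: Beta(7, 55); mean ≈ 0.1129

The binomial likelihood is conjugate to the Beta prior: with 6 successes and 54 failures, the posterior is Beta(1+6, 1+54) = Beta(7, 55).
E[θ | data] = 7/(7+55) = 0.1129.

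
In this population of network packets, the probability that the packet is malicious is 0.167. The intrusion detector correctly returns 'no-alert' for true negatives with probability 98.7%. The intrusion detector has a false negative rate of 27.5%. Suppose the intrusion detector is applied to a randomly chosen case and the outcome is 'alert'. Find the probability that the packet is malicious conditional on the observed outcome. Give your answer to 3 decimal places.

P(H | E) ≈ 0.918

Write H for 'the packet is malicious'. Prior odds H:¬H = 0.167/0.833 = 0.20048. For the 'alert' outcome, the likelihood ratio is 0.725/0.013 = 55.769.
Posterior odds = 0.20048 × 55.769 = 11.181, so P(H|E) = 11.181/(1+11.181) = 0.918.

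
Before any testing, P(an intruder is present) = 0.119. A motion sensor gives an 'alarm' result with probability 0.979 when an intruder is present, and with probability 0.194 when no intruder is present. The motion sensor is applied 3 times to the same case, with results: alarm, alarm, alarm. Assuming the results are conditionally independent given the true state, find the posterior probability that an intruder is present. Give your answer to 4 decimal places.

Let H be the event that an intruder is present; start with P(H) = 0.119. P('alarm'|H) = 0.979, P('alarm'|¬H) = 0.194.
Update on result 1 ('alarm'): P(H) ← 0.979·0.1190 / (0.979·0.1190 + 0.194·0.8810) = 0.11650/0.28741 = 0.4053.
Update on result 2 ('alarm'): P(H) ← 0.979·0.4053 / (0.979·0.4053 + 0.194·0.5947) = 0.39683/0.51219 = 0.7748.
Update on result 3 ('alarm'): P(H) ← 0.979·0.7748 / (0.979·0.7748 + 0.194·0.2252) = 0.75849/0.80219 = 0.9455.

Posterior P(H) ≈ 0.9455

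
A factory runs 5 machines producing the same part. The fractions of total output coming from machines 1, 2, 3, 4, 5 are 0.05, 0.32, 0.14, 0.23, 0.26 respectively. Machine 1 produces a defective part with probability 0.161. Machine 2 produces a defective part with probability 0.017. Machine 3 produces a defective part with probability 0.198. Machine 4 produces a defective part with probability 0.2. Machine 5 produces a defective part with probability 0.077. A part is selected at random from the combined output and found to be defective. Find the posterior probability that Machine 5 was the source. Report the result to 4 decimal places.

Posterior probability ≈ 0.1867

P(defective|M1) = 0.161; P(defective|M2) = 0.017; P(defective|M3) = 0.198; P(defective|M4) = 0.2; P(defective|M5) = 0.077.
Prior × likelihood for each source: 0.05·0.161=0.008050, 0.32·0.017=0.005440, 0.14·0.198=0.02772, 0.23·0.2=0.04600, 0.26·0.077=0.02002. Summing gives P(defective) = 0.10723.
P(Machine 5 | defective) = 0.02002 / 0.10723 = 0.1867.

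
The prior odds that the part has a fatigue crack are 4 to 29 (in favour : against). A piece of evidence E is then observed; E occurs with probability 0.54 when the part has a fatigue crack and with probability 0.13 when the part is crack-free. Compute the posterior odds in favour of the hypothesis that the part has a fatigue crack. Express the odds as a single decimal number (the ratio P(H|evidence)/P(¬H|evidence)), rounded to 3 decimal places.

Prior odds = 4/29 = 0.13793.
Likelihood ratio for E = 0.54/0.13 = 4.1538.
Posterior odds = prior odds × LR = 0.57294.

Posterior odds ≈ 0.573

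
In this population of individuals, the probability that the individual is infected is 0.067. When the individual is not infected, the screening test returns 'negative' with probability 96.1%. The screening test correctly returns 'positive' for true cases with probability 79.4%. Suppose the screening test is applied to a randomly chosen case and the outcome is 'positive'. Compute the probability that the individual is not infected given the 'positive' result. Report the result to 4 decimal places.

Let H be the event that the individual is infected. P(H) = 0.067, so P(¬H) = 0.933. With E the 'positive' result, P(E|H) = 0.794 and P(E|¬H) = 0.039.
P(E) = 0.794·0.067 + 0.039·0.933 = 0.053198 + 0.036387 = 0.089585.
By Bayes' theorem, P(H|E) = 0.053198 / 0.089585 = 0.5938. Hence P(¬H|E) = 1 − 0.5938 = 0.4062.

P(¬H | E) ≈ 0.4062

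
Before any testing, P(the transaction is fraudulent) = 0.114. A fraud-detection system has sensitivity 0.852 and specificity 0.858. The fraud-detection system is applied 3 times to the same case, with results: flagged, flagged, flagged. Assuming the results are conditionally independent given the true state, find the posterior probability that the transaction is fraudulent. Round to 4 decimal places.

Let H be the event that the transaction is fraudulent; start with P(H) = 0.114. P('flagged'|H) = 0.852, P('flagged'|¬H) = 0.142.
Update on result 1 ('flagged'): P(H) ← 0.852·0.1140 / (0.852·0.1140 + 0.142·0.8860) = 0.097128/0.22294 = 0.4357.
Update on result 2 ('flagged'): P(H) ← 0.852·0.4357 / (0.852·0.4357 + 0.142·0.5643) = 0.37119/0.45132 = 0.8224.
Update on result 3 ('flagged'): P(H) ← 0.852·0.8224 / (0.852·0.8224 + 0.142·0.1776) = 0.70072/0.72594 = 0.9653.

Posterior P(H) ≈ 0.9653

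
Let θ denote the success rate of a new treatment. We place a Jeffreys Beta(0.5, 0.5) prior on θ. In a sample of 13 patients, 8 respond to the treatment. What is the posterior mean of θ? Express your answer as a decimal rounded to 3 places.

Observing 8 successes and 5 failures updates Beta(0.5, 0.5) by adding the success and failure counts to the two shape parameters: α = 0.5+8 = 8.5, β = 0.5+5 = 5.5.
Posterior mean = α/(α+β) = 8.5/14 = 0.607.

Posterior mean ≈ 0.607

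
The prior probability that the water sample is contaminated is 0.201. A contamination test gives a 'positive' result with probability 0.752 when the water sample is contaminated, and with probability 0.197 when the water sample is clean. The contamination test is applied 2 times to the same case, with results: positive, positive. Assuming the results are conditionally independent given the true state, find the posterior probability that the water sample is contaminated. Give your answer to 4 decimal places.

With H the event that the water sample is contaminated, the joint likelihood of the observed sequence is P(data|H) = 0.752·0.752 = 0.56550 and P(data|¬H) = 0.197·0.197 = 0.038809.
Bayes: P(H|data) = 0.201·0.56550 / (0.201·0.56550 + 0.799·0.038809) = 0.11367/0.14467 = 0.7857.

Posterior P(H) ≈ 0.7857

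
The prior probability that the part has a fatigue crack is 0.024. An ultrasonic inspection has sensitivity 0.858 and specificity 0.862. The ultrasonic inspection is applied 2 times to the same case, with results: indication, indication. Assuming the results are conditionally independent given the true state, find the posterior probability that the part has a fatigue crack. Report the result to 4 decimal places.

Let H be the event that the part has a fatigue crack; start with P(H) = 0.024. P('indication'|H) = 0.858, P('indication'|¬H) = 0.138.
Update on result 1 ('indication'): P(H) ← 0.858·0.0240 / (0.858·0.0240 + 0.138·0.9760) = 0.020592/0.15528 = 0.1326.
Update on result 2 ('indication'): P(H) ← 0.858·0.1326 / (0.858·0.1326 + 0.138·0.8674) = 0.11378/0.23348 = 0.4873.

Posterior P(H) ≈ 0.4873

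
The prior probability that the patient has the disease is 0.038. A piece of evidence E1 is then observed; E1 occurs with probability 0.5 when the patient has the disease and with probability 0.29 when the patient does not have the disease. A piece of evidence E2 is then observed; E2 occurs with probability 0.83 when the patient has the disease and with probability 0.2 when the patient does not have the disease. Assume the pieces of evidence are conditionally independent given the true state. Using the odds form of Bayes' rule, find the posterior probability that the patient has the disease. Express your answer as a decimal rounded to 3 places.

Posterior probability ≈ 0.220

Prior odds = 0.038/(1−0.038) = 0.039501. In log-odds, ln(0.039501) = -3.2314.
Add log likelihood ratios: ln(1.7241) + ln(4.1500) = 1.9678.
Posterior log-odds = -1.2636, so posterior odds = exp(-1.2636) = 0.28264. Converting, P(H|E) = 0.28264/1.2826 = 0.220.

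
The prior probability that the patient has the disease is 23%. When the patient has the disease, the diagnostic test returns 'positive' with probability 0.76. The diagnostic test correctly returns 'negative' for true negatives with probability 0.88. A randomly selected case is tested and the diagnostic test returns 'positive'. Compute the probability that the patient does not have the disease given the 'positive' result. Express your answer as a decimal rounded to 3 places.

Write H for 'the patient has the disease'. Prior odds H:¬H = 0.23/0.77 = 0.29870. For the 'positive' outcome, the likelihood ratio is 0.76/0.12 = 6.3333.
Posterior odds = 0.29870 × 6.3333 = 1.8918, so P(H|E) = 1.8918/(1+1.8918) = 0.654. Then P(¬H|E) = 1 − 0.654 = 0.346.

P(¬H | E) ≈ 0.346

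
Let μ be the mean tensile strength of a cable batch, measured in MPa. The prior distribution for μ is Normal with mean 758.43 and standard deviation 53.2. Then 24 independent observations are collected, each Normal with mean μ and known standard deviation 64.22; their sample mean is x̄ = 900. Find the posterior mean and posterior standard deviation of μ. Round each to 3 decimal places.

With known σ, the Normal prior is conjugate. Weight on the data is w = (n/σ²)/(n/σ² + 1/τ₀²) = 0.00581930/(0.00581930+0.00035333) = 0.94276.
Posterior mean = w·x̄ + (1−w)·μ₀ = 0.94276·900 + 0.057241·758.43 = 891.896. Posterior variance = 1/(0.00581930+0.00035333) = 162.006, so SD = 12.728.

Posterior mean ≈ 891.896; posterior SD ≈ 12.728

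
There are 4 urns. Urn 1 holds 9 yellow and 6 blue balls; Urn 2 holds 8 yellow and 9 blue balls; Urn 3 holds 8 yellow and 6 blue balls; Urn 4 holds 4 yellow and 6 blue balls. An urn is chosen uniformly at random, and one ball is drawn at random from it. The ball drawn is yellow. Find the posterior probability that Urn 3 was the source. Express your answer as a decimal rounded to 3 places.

Tabulate prior·likelihood by source: [1] prior 0.25, lik 0.6, product 0.1500; [2] prior 0.25, lik 0.4706, product 0.1176; [3] prior 0.25, lik 0.5714, product 0.1429; [4] prior 0.25, lik 0.4, product 0.1000.
Normalizing constant = 0.51050; the posterior for Urn 3 is its product over the sum, 0.1429/0.51050 = 0.280.

Posterior probability ≈ 0.280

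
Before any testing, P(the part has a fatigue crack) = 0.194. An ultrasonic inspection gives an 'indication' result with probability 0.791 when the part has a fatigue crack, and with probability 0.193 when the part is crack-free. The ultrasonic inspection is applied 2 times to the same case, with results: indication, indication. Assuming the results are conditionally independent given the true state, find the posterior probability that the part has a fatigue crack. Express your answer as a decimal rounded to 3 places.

Posterior P(H) ≈ 0.802

With H the event that the part has a fatigue crack, the joint likelihood of the observed sequence is P(data|H) = 0.791·0.791 = 0.62568 and P(data|¬H) = 0.193·0.193 = 0.037249.
Bayes: P(H|data) = 0.194·0.62568 / (0.194·0.62568 + 0.806·0.037249) = 0.12138/0.15140 = 0.8017.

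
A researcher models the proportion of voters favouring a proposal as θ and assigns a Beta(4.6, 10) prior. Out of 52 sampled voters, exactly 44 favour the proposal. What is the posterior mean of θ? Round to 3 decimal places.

The binomial likelihood is conjugate to the Beta prior: with 44 successes and 8 failures, the posterior is Beta(4.6+44, 10+8) = Beta(48.6, 18).
E[θ | data] = 48.6/(48.6+18) = 0.730.

Posterior mean ≈ 0.730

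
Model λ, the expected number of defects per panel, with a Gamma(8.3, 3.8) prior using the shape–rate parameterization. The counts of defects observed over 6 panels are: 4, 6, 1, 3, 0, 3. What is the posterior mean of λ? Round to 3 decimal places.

The Poisson likelihood adds the total count to the shape and the number of exposure periods to the rate. Here ∑xᵢ = 17 and n = 6, so shape 8.3→25.3 and rate 3.8→9.8.
E[λ | data] = 25.3/9.8 = 2.582.

Posterior mean ≈ 2.582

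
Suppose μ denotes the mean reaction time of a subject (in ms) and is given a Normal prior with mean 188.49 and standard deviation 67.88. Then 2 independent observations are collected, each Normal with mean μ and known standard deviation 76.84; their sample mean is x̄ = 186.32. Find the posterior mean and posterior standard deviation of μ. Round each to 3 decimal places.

Prior precision 1/τ₀² = 1/67.88² = 0.00021703; data precision n/σ² = 2/76.84² = 0.00033873.
Posterior precision = 0.00021703 + 0.00033873 = 0.00055576, giving posterior SD = 1/√0.00055576 = 42.419.
Posterior mean = (0.00021703·188.49 + 0.00033873·186.32) / 0.00055576 = 187.167.

Posterior mean ≈ 187.167; posterior SD ≈ 42.419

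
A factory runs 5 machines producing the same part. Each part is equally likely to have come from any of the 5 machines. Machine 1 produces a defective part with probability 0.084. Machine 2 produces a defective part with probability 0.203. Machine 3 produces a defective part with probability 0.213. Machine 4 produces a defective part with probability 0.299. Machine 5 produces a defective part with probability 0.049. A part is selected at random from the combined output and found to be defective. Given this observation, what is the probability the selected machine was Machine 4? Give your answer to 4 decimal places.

P(defective|M1) = 0.084; P(defective|M2) = 0.203; P(defective|M3) = 0.213; P(defective|M4) = 0.299; P(defective|M5) = 0.049.
Prior × likelihood for each source: 0.2·0.084=0.01680, 0.2·0.203=0.04060, 0.2·0.213=0.04260, 0.2·0.299=0.05980, 0.2·0.049=0.009800. Summing gives P(defective) = 0.16960.
P(Machine 4 | defective) = 0.05980 / 0.16960 = 0.3526.

Posterior probability ≈ 0.3526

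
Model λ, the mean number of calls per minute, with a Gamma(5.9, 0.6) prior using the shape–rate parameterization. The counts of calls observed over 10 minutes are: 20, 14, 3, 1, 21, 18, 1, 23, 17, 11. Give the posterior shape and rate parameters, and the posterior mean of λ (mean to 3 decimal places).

Posterior: Gamma(shape=134.9, rate=10.6); mean ≈ 12.726

The Poisson likelihood adds the total count to the shape and the number of exposure periods to the rate. Here ∑xᵢ = 129 and n = 10, so shape 5.9→134.9 and rate 0.6→10.6.
E[λ | data] = 134.9/10.6 = 12.726.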